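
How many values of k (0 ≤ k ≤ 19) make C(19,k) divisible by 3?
14

Checking C(19,k) mod 3 for k = 0..19: divisible at k = 2, 3, 4, 5, 6, 7, 8, 11, 12, 13, 14, 15, 16, 17. That's 14 values.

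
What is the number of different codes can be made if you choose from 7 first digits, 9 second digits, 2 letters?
126

Working:
By the multiplication principle: 7 × 9 × 2 = 126.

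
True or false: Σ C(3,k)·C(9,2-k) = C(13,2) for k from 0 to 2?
Vandermonde's identity gives C(12,2) = 66; RHS C(13,2) = 78.
Final answer: False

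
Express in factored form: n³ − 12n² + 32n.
n(n − 4)(n − 8)

Working:
n³ − 12n² + 32n = n(n² − 12n + 32) = n(n − 4)(n − 8).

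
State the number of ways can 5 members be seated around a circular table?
24

Working:
Circular arrangements: (5-1)! = 24.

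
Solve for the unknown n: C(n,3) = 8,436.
38

Working:
C(n,3) = n(n−1)(n−2)/3! is increasing in n, and n(n−1)(n−2) = 3!·8,436 = 50,616 ≈ (n−1)^3 gives n ≈ 38.0. Check: C(36,3) = 7,140, C(37,3) = 7,770, C(38,3) = 8,436 ✓. So n = 38.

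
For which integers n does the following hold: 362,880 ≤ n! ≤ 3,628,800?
n! is strictly increasing; 9! = 362,880 and 10! = 3,628,800, so valid n = 9, 10.
Final answer: 9, 10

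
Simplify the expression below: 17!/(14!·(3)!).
680
This is C(17,14) = 680.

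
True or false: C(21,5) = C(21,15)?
False

Reasoning: C(21,5) = 20,349 but C(21,15) = 54,264; symmetry gives C(21,5) = C(21,16), not C(21,15).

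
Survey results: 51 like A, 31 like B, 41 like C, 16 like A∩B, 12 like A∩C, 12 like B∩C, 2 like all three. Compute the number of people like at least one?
85

Reasoning: |A∪B∪C| = 51+31+41-16-12-12+2 = 85.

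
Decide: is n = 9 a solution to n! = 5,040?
No

Working:
9! = 9·8! = 9·40,320 = 362,880, which does not equal 5,040.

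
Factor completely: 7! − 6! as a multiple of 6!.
6 × 6! = 4,320

Working:
7! − 6! = 7·6! − 6! = (7 − 1)·6! = 6 × 6! = 4,320.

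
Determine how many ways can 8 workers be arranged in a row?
40,320

Reasoning: Arrangements of 8 distinct objects: 8! = 40,320.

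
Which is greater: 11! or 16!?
16!

Working:
11!=39,916,800, 16!=20,922,789,888,000. 16! > 11!.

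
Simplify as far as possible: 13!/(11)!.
This equals 13×12 = 156.

Answer: 156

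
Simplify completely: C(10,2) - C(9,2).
9
C(10,2) - C(9,2) = C(9,1) = 9.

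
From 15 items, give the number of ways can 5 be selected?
3,003

C(15,5) = 15! / (5! × (15-5)!)
         = 15! / (5! × 10!)
         = 3,003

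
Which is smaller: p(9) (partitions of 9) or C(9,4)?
p(9)

Reasoning: Pentagonal recurrence p(n) = p(n−1) + p(n−2) − p(n−5) − p(n−7) + …: p(9) = p(8) + p(7) − p(4) − p(2) = 22 + 15 − 5 − 2 = 30; C(9,4) = 126.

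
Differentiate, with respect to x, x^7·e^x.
(7x^6 + x^7)e^x

Solution: Product rule: d/dx[x^7]·e^x + x^7·d/dx[e^x] = 7x^{6}e^x + x^7e^x.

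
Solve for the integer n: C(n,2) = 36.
C(n,2) = n(n−1)/2! is increasing in n, and n(n−1) = 2!·36 = 72 ≈ (n−0.5)^2 gives n ≈ 9.0. Check: C(7,2) = 21, C(8,2) = 28, C(9,2) = 36 ✓. So n = 9.

Answer: 9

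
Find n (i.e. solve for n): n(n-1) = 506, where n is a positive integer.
23

Solution: n² − n − 506 = 0, so n = (1 ± √(1 + 4·506))/2 = (1 ± √2,025)/2 = (1 ± 45)/2, i.e. n = 23 or n = -22. Taking the positive root, n = 23 (check: 23×22 = 506).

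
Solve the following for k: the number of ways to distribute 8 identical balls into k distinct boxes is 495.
Stars and bars: the count is C(8+k−1, k−1), increasing in k. k=3: C(10,2) = 45, k=4: C(11,3) = 165, k=5: C(12,4) = 495 ✓. So k = 5.

Answer: 5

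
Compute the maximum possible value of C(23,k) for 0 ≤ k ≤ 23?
1,352,078

Explanation: Maximum at k = 11 or k = 12: C(23,11) = 1,352,078.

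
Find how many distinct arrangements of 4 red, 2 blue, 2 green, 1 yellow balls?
3,780
Multinomial: 9!/(4! × 2! × 2! × 1!) = 3,780.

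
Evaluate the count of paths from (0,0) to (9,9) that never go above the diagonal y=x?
4,862

Solution: Counted by the Catalan number C_9: C_9 = C(18,9)/(9+1) = 48,620/10 = 4,862.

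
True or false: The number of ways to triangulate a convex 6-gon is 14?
True

Explanation: Triangulations of a convex 6-gon are counted by the Catalan number C_4: C_4 = C(8,4)/(4+1) = 70/5 = 14.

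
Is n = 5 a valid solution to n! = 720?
No

Solution: 5! = 5·4! = 5·24 = 120, which does not equal 720.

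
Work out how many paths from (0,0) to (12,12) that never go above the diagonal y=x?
Counted by the Catalan number C_12: C_12 = C(24,12)/(12+1) = 2,704,156/13 = 208,012.

Answer: 208,012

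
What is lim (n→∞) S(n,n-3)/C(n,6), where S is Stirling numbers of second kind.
The leading term of S(n,n-3) as a polynomial in n is (5)!!·C(n,6), so the ratio → (5)!! = 15.

Answer: 15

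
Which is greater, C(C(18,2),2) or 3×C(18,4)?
C(C(18,2),2)

C(C(18,2),2)=11,628, 3×C(18,4)=9,180.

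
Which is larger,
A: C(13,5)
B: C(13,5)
Equal

Reasoning: A=C(13,5)=1,287, B=C(13,5)=1,287.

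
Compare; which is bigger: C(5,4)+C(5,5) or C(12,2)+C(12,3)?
C(12,2)+C(12,3)
First=6, Second=286.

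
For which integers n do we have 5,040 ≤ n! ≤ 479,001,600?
7, 8, 9, 10, 11, 12

n! is strictly increasing; 7! = 5,040 and 12! = 479,001,600, so valid n = 7, 8, 9, 10, 11, 12.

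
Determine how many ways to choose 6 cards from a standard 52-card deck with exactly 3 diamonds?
13 diamonds and 39 non-diamonds: C(13,3) × C(39,3) = 286 × 9139 = 2,613,754.
Final answer: 2,613,754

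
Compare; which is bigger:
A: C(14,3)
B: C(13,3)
A

A=C(14,3)=364, B=C(13,3)=286.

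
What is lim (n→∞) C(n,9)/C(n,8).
∞

Explanation: C(n,9)/C(n,8) = (n-8)/9 → ∞ as n → ∞.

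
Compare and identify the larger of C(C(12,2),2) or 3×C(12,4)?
C(C(12,2),2)=2,145, 3×C(12,4)=1,485.
Final answer: C(C(12,2),2)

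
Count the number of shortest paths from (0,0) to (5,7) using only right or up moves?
792

Reasoning: Choose 5 rights from 12 moves: C(12,5) = 792.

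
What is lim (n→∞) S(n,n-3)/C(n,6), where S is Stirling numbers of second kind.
The leading term of S(n,n-3) as a polynomial in n is (5)!!·C(n,6), so the ratio → (5)!! = 15.

Answer: 15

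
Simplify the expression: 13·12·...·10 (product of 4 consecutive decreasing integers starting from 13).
This is P(13,4) = 13!/(9)! = 17,160.
Final answer: 17,160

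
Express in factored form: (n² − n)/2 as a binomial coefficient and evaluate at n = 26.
C(n,2); C(26,2) = 325

Explanation: (n² − n)/2 = n(n−1)/2 = C(n,2). At n = 26: C(26,2) = 325.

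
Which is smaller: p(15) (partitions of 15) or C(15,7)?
Pentagonal recurrence p(n) = p(n−1) + p(n−2) − p(n−5) − p(n−7) + …: p(15) = p(14) + p(13) − p(10) − p(8) + p(3) + p(0) = 135 + 101 − 42 − 22 + 3 + 1 = 176; C(15,7) = 6,435.

Answer: p(15)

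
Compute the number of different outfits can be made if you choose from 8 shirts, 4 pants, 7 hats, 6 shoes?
1,344

Working:
By the multiplication principle: 8 × 4 × 7 × 6 = 1,344.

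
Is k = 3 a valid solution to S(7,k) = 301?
Yes

Solution: S(7,3) = 3·S(6,3) + S(6,2) = 3·90 + 31 = 301, which equals 301.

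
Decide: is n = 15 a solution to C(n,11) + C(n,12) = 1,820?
Yes

Solution: C(15,11) + C(15,12) = 1,365 + 455 = 1,820, which equals 1,820.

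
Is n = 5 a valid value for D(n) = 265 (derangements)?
D(5) = (5-1)·[D(4) + D(3)] = 4·[9 + 2] = 44, which does not equal 265.

Answer: No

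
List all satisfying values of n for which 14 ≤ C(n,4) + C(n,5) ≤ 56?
6, 7

C(5,4)+C(5,5)=6; C(6,4)+C(6,5)=21; C(7,4)+C(7,5)=56; C(8,4)+C(8,5)=126. So valid n = 6, 7.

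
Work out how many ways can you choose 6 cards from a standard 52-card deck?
20,358,520

Reasoning: C(52,6) = 20,358,520.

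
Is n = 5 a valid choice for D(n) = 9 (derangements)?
No

Solution: D(5) = (5-1)·[D(4) + D(3)] = 4·[9 + 2] = 44, which does not equal 9.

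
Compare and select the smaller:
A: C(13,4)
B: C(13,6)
A

Explanation: A=C(13,4)=715, B=C(13,6)=1,716.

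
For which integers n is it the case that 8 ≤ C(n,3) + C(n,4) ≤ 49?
5, 6

Working:
C(4,3)+C(4,4)=5; C(5,3)+C(5,4)=15; C(6,3)+C(6,4)=35; C(7,3)+C(7,4)=70. So valid n = 5, 6.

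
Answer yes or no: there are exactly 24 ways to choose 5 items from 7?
C(7,5) = 21 ≠ 24.

Answer: No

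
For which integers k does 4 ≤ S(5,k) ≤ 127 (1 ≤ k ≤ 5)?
S(5,1)=1; S(5,2)=15; S(5,3)=25; S(5,4)=10; S(5,5)=1. So valid k = 2, 3, 4.
Final answer: 2, 3, 4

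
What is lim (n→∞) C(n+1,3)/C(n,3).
Both numerator and denominator grow as n^3/3! for large n, so the ratio → 1.
Final answer: 1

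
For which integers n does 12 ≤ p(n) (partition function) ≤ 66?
Tabulating p(n) via p(n) = p(n−1) + p(n−2) − p(n−5) − p(n−7) + …: p(6)=11; p(7)=15; p(8)=22; p(9)=30; p(10)=42; p(11)=56; p(12)=77. So valid n = 7, 8, 9, 10, 11.

Answer: 7, 8, 9, 10, 11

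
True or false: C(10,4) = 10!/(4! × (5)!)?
False

Working:
The correct denominator is 4!×6!, giving C(10,4) = 210; the stated RHS is 10!/(4!×5!) = 1,260 ≠ 210, so the statement does not hold.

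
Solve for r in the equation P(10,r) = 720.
P(10,r) = 10·9·…·(10−r+1), a product of r factors. Multiplying down from 10: 10 = 10; 10·9 = 90; 10·9·8 = 720 ✓ (3 factors). So r = 3.
Final answer: 3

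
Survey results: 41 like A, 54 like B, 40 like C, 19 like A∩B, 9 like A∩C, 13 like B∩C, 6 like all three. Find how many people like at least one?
100

|A∪B∪C| = 41+54+40-19-9-13+6 = 100.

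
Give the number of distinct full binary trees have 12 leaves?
Using the Catalan number formula: C_n = C(2n, n) / (n+1)
C_11 = C(22, 11) / (11+1)
     = 705432 / 12
     = 58,786
Final answer: 58,786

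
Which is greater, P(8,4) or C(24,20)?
C(24,20)

Working:
P(8,4)=1,680, C(24,20)=10,626.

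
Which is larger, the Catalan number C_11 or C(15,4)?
C_11

Explanation: C_11 = C(22,11)/(11+1) = 705,432/12 = 58,786; C(15,4) = 1,365.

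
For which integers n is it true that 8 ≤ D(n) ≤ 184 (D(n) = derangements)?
4, 5
Using D(n) = (n−1)[D(n−1) + D(n−2)] with D(1)=0, D(2)=1: D(3)=2; D(4)=9; D(5)=44; D(6)=265. So valid n = 4, 5.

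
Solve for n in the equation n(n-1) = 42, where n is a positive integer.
7

Explanation: n² − n − 42 = 0, so n = (1 ± √(1 + 4·42))/2 = (1 ± √169)/2 = (1 ± 13)/2, i.e. n = 7 or n = -6. Taking the positive root, n = 7 (check: 7×6 = 42).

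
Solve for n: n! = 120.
n! is strictly increasing. 3! = 6, 4! = 24, 5! = 120 ✓. So n = 5.
Final answer: 5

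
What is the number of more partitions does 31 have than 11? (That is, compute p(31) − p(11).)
Pentagonal recurrence p(n) = p(n−1) + p(n−2) − p(n−5) − p(n−7) + …: p(31) = p(30) + p(29) − p(26) − p(24) + p(19) + p(16) − p(9) − p(5) = 5,604 + 4,565 − 2,436 − 1,575 + 490 + 231 − 30 − 7 = 6,842.
p(11) = p(10) + p(9) − p(6) − p(4) = 42 + 30 − 11 − 5 = 56.
Difference = 6,842 − 56 = 6,786.
Final answer: 6,786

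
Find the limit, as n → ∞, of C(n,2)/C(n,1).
∞

Working:
C(n,2)/C(n,1) = (n-1)/2 → ∞ as n → ∞.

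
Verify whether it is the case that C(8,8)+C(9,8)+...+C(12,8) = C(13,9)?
True
Hockey stick identity gives Σ = C(13,9) = 715; RHS C(13,9) = 715.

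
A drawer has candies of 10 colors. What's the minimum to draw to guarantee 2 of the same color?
11

Working:
Worst case: 1 of each = 10. One more: 11.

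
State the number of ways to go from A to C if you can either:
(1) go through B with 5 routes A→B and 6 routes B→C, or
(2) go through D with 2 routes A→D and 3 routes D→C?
36

Explanation: Route via B: 5×6=30. Route via D: 2×3=6. Total: 36.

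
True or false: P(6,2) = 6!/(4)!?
Permutation formula P(n,k) = n!/(n-k)!: 6!/4! = 720/24 = 30 = P(6,2). The statement holds.
Final answer: True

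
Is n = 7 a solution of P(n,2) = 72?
No

Working:
P(7,2) = 7·6 = 42, which does not equal 72.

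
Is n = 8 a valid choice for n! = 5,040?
No

Working:
8! = 8·7! = 8·5,040 = 40,320, which does not equal 5,040.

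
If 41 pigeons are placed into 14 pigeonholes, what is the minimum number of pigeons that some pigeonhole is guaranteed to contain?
3
Pigeonhole: ⌈41/14⌉ = 3.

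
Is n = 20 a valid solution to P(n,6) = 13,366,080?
P(20,6) = 20·19·18·17·16·15 = 27,907,200, which does not equal 13,366,080.

Answer: No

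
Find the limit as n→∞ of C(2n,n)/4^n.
0

C(2n,n) ~ 4^n/√(πn), so C(2n,n)/4^n ~ 1/√(πn) → 0.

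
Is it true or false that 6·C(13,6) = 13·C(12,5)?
True

Solution: Absorption identity k·C(n,k) = n·C(n-1,k-1). LHS = 6·1716 = 10,296; RHS = 13·792 = 10,296.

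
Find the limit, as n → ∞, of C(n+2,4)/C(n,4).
1

Working:
Both numerator and denominator grow as n^4/4! for large n, so the ratio → 1.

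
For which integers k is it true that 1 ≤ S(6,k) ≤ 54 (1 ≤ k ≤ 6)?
1, 2, 5, 6
S(6,1)=1; S(6,2)=31; S(6,3)=90; S(6,4)=65; S(6,5)=15; S(6,6)=1. So valid k = 1, 2, 5, 6.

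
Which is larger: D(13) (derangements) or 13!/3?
D(13)

Working:
D(13) = (13-1)·[D(12) + D(11)] = 12·[176,214,841 + 14,684,570] = 2,290,792,932; 13!/3 = 6,227,020,800/3 = 2,075,673,600.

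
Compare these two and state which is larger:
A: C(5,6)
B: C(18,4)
A=C(5,6)=0, B=C(18,4)=3,060.
Final answer: B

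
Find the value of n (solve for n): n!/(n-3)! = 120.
n!/(n-3)! = n×(n-1)×(n-2), a product of 3 consecutive integers ≈ (n−1)^3. 120^(1/3) + 1 ≈ 5.9; check n = 6: 6×5×4 = 120 ✓. So n = 6.

Answer: 6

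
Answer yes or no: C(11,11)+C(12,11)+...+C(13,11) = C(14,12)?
Yes

Solution: Hockey stick identity gives Σ = C(14,12) = 91; RHS C(14,12) = 91.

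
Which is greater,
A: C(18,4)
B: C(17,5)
B

Reasoning: A=C(18,4)=3,060, B=C(17,5)=6,188.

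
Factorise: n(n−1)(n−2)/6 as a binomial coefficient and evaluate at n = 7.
C(n,3); C(7,3) = 35

Solution: n(n−1)(n−2)/6 = n!/(3!(n−3)!) = C(n,3). At n = 7: C(7,3) = 35.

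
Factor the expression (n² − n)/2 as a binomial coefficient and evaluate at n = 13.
C(n,2); C(13,2) = 78

Reasoning: (n² − n)/2 = n(n−1)/2 = C(n,2). At n = 13: C(13,2) = 78.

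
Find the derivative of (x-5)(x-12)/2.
(2x - 17)/2

Working:
d/dx[(x-5)(x-12)] = (x-12) + (x-5) = 2x - 17. Dividing by 2 gives (2x - 17)/2.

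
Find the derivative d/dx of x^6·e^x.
(6x^5 + x^6)e^x
Product rule: d/dx[x^6]·e^x + x^6·d/dx[e^x] = 6x^{5}e^x + x^6e^x.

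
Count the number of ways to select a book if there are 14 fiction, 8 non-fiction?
22
By the addition principle: 14 + 8 = 22.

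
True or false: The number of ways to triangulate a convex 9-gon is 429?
True

Triangulations of a convex 9-gon are counted by the Catalan number C_7: C_7 = C(14,7)/(7+1) = 3,432/8 = 429.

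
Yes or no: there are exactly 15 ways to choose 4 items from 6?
Yes

Explanation: C(6,4) = 15.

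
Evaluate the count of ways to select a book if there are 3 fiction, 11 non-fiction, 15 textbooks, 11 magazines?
40

Reasoning: By the addition principle: 3 + 11 + 15 + 11 = 40.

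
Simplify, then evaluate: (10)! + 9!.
3,991,680

Solution: (10)! + 9! = (10)·9! + 9! = (10+1)·9! = 11·9! = 3,991,680.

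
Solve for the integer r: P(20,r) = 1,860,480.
P(20,r) = 20·19·…·(20−r+1), a product of r factors. Multiplying down from 20: 20 = 20; 20·19 = 380; 20·19·18 = 6,840; 20·19·18·17 = 116,280; 20·19·18·17·16 = 1,860,480 ✓ (5 factors). So r = 5.
Final answer: 5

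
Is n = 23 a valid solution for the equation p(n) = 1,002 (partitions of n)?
No

Solution: Pentagonal recurrence p(n) = p(n−1) + p(n−2) − p(n−5) − p(n−7) + …: p(23) = p(22) + p(21) − p(18) − p(16) + p(11) + p(8) − p(1) = 1,002 + 792 − 385 − 231 + 56 + 22 − 1 = 1,255, which does not equal 1,002.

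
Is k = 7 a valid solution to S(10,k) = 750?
No

Reasoning: S(10,7) = 7·S(9,7) + S(9,6) = 7·462 + 2,646 = 5,880, which does not equal 750.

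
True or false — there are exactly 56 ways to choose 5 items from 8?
True

C(8,5) = 56.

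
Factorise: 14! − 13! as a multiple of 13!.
13 × 13! = 80,951,270,400

Explanation: 14! − 13! = 14·13! − 13! = (14 − 1)·13! = 13 × 13! = 80,951,270,400.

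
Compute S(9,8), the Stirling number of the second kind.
36

Using the Stirling recurrence: S(n,k) = k·S(n-1,k) + S(n-1,k-1)
S(9,8) = 8·S(8,8) + S(8,7)
         = 8·1 + 28
         = 8 + 28
         = 36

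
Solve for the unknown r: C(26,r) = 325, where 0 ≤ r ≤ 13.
C(26,r) is increasing for 0 ≤ r ≤ 13. Stepping up (C(26,r+1) = C(26,r)·(26−r)/(r+1)): C(26,1) = 26, C(26,2) = 325 ✓. So r = 2.

Answer: 2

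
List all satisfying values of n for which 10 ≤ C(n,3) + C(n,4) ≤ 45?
5, 6

Working:
C(4,3)+C(4,4)=5; C(5,3)+C(5,4)=15; C(6,3)+C(6,4)=35; C(7,3)+C(7,4)=70. So valid n = 5, 6.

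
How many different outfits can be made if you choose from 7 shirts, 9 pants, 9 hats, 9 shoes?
5,103

Explanation: By the multiplication principle: 7 × 9 × 9 × 9 = 5,103.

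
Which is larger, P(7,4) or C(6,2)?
P(7,4)
P(7,4)=840, C(6,2)=15.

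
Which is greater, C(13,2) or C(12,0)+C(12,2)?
C(13,2)

Solution: C(13,2)=78; C(12,0)+C(12,2)=1+66=67.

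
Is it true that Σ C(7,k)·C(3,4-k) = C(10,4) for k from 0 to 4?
True
Vandermonde's identity gives C(10,4) = 210; RHS C(10,4) = 210.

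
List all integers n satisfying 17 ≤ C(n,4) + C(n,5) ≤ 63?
6, 7
C(5,4)+C(5,5)=6; C(6,4)+C(6,5)=21; C(7,4)+C(7,5)=56; C(8,4)+C(8,5)=126. So valid n = 6, 7.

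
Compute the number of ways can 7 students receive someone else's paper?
1,854

Reasoning: Using D(n) = (n-1)[D(n-1) + D(n-2)]:
D(7) = (7-1) × [D(6) + D(5)]
      = 6 × [265 + 44]
      = 6 × 309
      = 1,854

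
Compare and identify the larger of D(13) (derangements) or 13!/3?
D(13) = (13-1)·[D(12) + D(11)] = 12·[176,214,841 + 14,684,570] = 2,290,792,932; 13!/3 = 6,227,020,800/3 = 2,075,673,600.

Answer: D(13)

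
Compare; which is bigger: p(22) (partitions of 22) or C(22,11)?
Pentagonal recurrence p(n) = p(n−1) + p(n−2) − p(n−5) − p(n−7) + …: p(22) = p(21) + p(20) − p(17) − p(15) + p(10) + p(7) − p(0) = 792 + 627 − 297 − 176 + 42 + 15 − 1 = 1,002; C(22,11) = 705,432.
Final answer: C(22,11)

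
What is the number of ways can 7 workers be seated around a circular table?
Circular arrangements: (7-1)! = 720.
Final answer: 720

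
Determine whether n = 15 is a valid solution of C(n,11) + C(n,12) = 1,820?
Yes

Working:
C(15,11) + C(15,12) = 1,365 + 455 = 1,820, which equals 1,820.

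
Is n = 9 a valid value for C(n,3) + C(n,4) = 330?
No

Working:
C(9,3) + C(9,4) = 84 + 126 = 210, which does not equal 330.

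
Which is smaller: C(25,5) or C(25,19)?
C(25,5)

Reasoning: C(25,5)=53,130, C(25,19)=177,100.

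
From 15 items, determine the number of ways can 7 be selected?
6,435

Working:
C(15,7) = 15! / (7! × (15-7)!)
         = 15! / (7! × 8!)
         = 6,435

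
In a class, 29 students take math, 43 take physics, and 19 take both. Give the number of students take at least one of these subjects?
53

Reasoning: |A∪B| = |A|+|B|-|A∩B| = 29+43-19 = 53.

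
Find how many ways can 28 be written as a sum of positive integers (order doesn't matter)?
3,718

Reasoning: Pentagonal recurrence p(n) = p(n−1) + p(n−2) − p(n−5) − p(n−7) + …: p(28) = p(27) + p(26) − p(23) − p(21) + p(16) + p(13) − p(6) − p(2) = 3,010 + 2,436 − 1,255 − 792 + 231 + 101 − 11 − 2 = 3,718.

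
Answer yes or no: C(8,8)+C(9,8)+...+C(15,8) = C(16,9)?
Yes

Solution: Hockey stick identity gives Σ = C(16,9) = 11,440; RHS C(16,9) = 11,440.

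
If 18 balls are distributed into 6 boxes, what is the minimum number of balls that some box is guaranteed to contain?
3

Explanation: Pigeonhole: ⌈18/6⌉ = 3.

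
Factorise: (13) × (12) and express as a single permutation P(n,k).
P(13,2) = 13!/(11)!
Product of 2 consecutive descending integers starting at 13: P(13,2) = 13!/11! = 156.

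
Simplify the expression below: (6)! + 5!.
840

Solution: (6)! + 5! = (6)·5! + 5! = (6+1)·5! = 7·5! = 840.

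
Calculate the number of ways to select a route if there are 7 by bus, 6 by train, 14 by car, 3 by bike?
By the addition principle: 7 + 6 + 14 + 3 = 30.
Final answer: 30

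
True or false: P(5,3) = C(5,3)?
False

Explanation: P(5,3) = 60 and C(5,3) = 10; P(n,r) = r! × C(n,r) so P > C whenever r ≥ 2.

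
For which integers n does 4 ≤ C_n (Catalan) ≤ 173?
3, 4, 5, 6

C_2=2; C_3=5; C_4=14; C_5=42; C_6=132; C_7=429. So valid n = 3, 4, 5, 6.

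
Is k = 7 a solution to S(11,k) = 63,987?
Yes

Explanation: S(11,7) = 7·S(10,7) + S(10,6) = 7·5,880 + 22,827 = 63,987, which equals 63,987.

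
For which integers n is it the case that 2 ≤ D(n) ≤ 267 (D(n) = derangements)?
Using D(n) = (n−1)[D(n−1) + D(n−2)] with D(1)=0, D(2)=1: D(2)=1; D(3)=2; D(4)=9; D(5)=44; D(6)=265; D(7)=1,854. So valid n = 3, 4, 5, 6.

Answer: 3, 4, 5, 6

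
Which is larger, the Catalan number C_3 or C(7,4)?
C_3 = C(6,3)/(3+1) = 20/4 = 5; C(7,4) = 35.

Answer: C(7,4)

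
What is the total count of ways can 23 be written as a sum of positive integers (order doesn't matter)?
1,255

Solution: Pentagonal recurrence p(n) = p(n−1) + p(n−2) − p(n−5) − p(n−7) + …: p(23) = p(22) + p(21) − p(18) − p(16) + p(11) + p(8) − p(1) = 1,002 + 792 − 385 − 231 + 56 + 22 − 1 = 1,255.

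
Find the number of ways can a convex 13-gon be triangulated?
58,786

Reasoning: Using the Catalan number formula: C_n = C(2n, n) / (n+1)
C_11 = C(22, 11) / (11+1)
     = 705432 / 12
     = 58,786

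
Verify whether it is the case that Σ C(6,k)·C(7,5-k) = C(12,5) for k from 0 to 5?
Vandermonde's identity gives C(13,5) = 1,287; RHS C(12,5) = 792.
Final answer: False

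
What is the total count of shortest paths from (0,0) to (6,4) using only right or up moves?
210

Explanation: Choose 6 rights from 10 moves: C(10,6) = 210.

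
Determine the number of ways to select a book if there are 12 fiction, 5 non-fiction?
By the addition principle: 12 + 5 = 17.

Answer: 17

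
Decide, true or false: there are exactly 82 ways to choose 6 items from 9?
False

Working:
C(9,6) = 84 ≠ 82.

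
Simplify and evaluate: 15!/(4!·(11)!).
1,365

Explanation: This is C(15,4) = 1,365.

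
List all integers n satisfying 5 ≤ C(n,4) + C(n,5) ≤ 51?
5, 6

Reasoning: C(4,4)+C(4,5)=1; C(5,4)+C(5,5)=6; C(6,4)+C(6,5)=21; C(7,4)+C(7,5)=56. So valid n = 5, 6.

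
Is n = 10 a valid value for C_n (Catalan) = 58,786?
C_10 = C(20,10)/(10+1) = 184,756/11 = 16,796, which does not equal 58,786.
Final answer: No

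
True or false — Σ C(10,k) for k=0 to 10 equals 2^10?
True

Reasoning: Binomial theorem: Σ C(10,k) = (1+1)^10 = 2^10 = 1,024; RHS 2^10 = 1,024.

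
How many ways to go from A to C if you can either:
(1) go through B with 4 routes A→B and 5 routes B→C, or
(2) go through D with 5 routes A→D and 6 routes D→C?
50

Solution: Route via B: 4×5=20. Route via D: 5×6=30. Total: 50.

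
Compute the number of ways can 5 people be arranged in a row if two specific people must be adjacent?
48

Working:
Treat pair as unit: (5-1)! arrangements × 2 internal orders = 48.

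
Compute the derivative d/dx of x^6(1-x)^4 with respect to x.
6x^5(1-x)^4 - 4x^6(1-x)^3
Product rule: 6x^{5}(1-x)^{4} + x^6·(-4)(1-x)^{3}.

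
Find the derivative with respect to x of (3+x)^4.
4(3+x)^3

Working:
Using the power rule: d/dx (3+x)^4 = 4(3+x)^{3}.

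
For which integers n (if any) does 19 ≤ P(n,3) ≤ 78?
4, 5

Explanation: P(3,3)=6; P(4,3)=24; P(5,3)=60; P(6,3)=120. So valid n = 4, 5.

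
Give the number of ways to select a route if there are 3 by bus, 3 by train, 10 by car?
16

Reasoning: By the addition principle: 3 + 3 + 10 = 16.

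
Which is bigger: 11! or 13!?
11!=39,916,800, 13!=6,227,020,800. 13! > 11!.
Final answer: 13!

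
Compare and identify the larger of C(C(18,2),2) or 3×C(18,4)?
C(C(18,2),2)

Reasoning: C(C(18,2),2)=11,628, 3×C(18,4)=9,180.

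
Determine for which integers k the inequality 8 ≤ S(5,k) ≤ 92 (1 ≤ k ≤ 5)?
2, 3, 4

Solution: S(5,1)=1; S(5,2)=15; S(5,3)=25; S(5,4)=10; S(5,5)=1. So valid k = 2, 3, 4.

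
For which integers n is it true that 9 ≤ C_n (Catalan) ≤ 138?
4, 5, 6

Reasoning: C_3=5; C_4=14; C_5=42; C_6=132; C_7=429. So valid n = 4, 5, 6.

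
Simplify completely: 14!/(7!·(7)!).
3,432
This is C(14,7) = 3,432.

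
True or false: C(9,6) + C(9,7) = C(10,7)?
True

Explanation: Pascal's identity: LHS = 84 + 36 = 120; RHS = C(10,7) = 120. Both sides agree, so the statement holds.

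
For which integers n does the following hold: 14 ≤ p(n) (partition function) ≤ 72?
Tabulating p(n) via p(n) = p(n−1) + p(n−2) − p(n−5) − p(n−7) + …: p(6)=11; p(7)=15; p(8)=22; p(9)=30; p(10)=42; p(11)=56; p(12)=77. So valid n = 7, 8, 9, 10, 11.

Answer: 7, 8, 9, 10, 11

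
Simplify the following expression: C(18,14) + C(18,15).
3,876
By Pascal's identity: C(19,15) = 3,876.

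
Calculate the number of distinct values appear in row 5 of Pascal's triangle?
3

Reasoning: Row 5 has entries C(5,0)..C(5,5); by symmetry C(5,k)=C(5,5-k), giving 3 distinct values.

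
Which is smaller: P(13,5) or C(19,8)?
P(13,5)=154,440, C(19,8)=75,582.
Final answer: C(19,8)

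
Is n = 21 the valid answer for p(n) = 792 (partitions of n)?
Yes
Pentagonal recurrence p(n) = p(n−1) + p(n−2) − p(n−5) − p(n−7) + …: p(21) = p(20) + p(19) − p(16) − p(14) + p(9) + p(6) = 627 + 490 − 231 − 135 + 30 + 11 = 792, which equals 792.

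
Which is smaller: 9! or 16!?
9!=362,880, 16!=20,922,789,888,000. 16! > 9!.
Final answer: 9!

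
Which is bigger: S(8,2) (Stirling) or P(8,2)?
S(8,2)

Explanation: S(8,2) = 2·S(7,2) + S(7,1) = 2·63 + 1 = 127; P(8,2) = 56.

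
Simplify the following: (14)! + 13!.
93,405,312,000

Solution: (14)! + 13! = (14)·13! + 13! = (14+1)·13! = 15·13! = 93,405,312,000.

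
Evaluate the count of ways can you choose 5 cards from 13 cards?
1,287

Reasoning: C(13,5) = 13! / (5! × (13-5)!)
         = 13! / (5! × 8!)
         = 1,287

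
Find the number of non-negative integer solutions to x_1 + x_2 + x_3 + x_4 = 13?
560

Explanation: C(13+4-1, 4-1) = 560.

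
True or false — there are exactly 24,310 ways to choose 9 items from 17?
True
C(17,9) = 24,310.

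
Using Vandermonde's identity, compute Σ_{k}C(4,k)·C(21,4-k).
12,650

Solution: = C(4+21,4) = C(25,4) = 12,650.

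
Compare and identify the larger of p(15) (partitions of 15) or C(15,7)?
C(15,7)

Solution: Pentagonal recurrence p(n) = p(n−1) + p(n−2) − p(n−5) − p(n−7) + …: p(15) = p(14) + p(13) − p(10) − p(8) + p(3) + p(0) = 135 + 101 − 42 − 22 + 3 + 1 = 176; C(15,7) = 6,435.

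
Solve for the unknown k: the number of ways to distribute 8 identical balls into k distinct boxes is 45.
3

Reasoning: Stars and bars: the count is C(8+k−1, k−1), increasing in k. k=2: C(9,1) = 9, k=3: C(10,2) = 45 ✓. So k = 3.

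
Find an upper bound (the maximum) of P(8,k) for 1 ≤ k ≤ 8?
P(8,k) increases in k, so maximum at k = 8: 8! = 40,320.

Answer: 40,320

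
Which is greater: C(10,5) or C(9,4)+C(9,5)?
By Pascal's identity: C(10,5) = C(9,4)+C(9,5) = 252. Equal.
Final answer: Equal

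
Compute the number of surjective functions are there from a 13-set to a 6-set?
6,711,344,640

Onto functions = 6! × S(13,6)
First compute S(13,6) via recurrence:
Using the Stirling recurrence: S(n,k) = k·S(n-1,k) + S(n-1,k-1)
S(13,6) = 6·S(12,6) + S(12,5)
         = 6·1323652 + 1379400
         = 7941912 + 1379400
         = 9,321,312
Then: 720 × 9321312 = 6,711,344,640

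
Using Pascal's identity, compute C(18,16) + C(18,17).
171

Solution: C(18,16) + C(18,17) = C(19,17) = 171.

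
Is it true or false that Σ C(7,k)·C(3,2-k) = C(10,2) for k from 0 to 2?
True

Solution: Vandermonde's identity gives C(10,2) = 45; RHS C(10,2) = 45.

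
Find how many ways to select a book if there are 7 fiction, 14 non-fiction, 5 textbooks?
26
By the addition principle: 7 + 14 + 5 = 26.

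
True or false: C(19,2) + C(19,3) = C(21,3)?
False

Working:
Pascal's identity gives C(20,3) = 1,140, whereas C(21,3) = 1,330.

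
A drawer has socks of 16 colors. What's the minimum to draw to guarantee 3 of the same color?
33

Working:
Worst case: 2 of each = 32. One more: 33.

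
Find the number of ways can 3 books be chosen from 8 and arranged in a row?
P(8,3) = 8!/(8-3)! = 336.

Answer: 336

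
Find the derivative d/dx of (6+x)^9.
9(6+x)^8
Using the power rule: d/dx (6+x)^9 = 9(6+x)^{8}.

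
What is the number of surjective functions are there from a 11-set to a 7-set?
322,494,480

Working:
Onto functions = 7! × S(11,7)
First compute S(11,7) via recurrence:
Using the Stirling recurrence: S(n,k) = k·S(n-1,k) + S(n-1,k-1)
S(11,7) = 7·S(10,7) + S(10,6)
         = 7·5880 + 22827
         = 41160 + 22827
         = 63,987
Then: 5040 × 63987 = 322,494,480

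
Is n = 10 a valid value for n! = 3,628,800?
10! = 10·9! = 10·362,880 = 3,628,800, which equals 3,628,800.

Answer: Yes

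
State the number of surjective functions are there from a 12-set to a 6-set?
Onto functions = 6! × S(12,6)
First compute S(12,6) via recurrence:
Using the Stirling recurrence: S(n,k) = k·S(n-1,k) + S(n-1,k-1)
S(12,6) = 6·S(11,6) + S(11,5)
         = 6·179487 + 246730
         = 1076922 + 246730
         = 1,323,652
Then: 720 × 1323652 = 953,029,440

Answer: 953,029,440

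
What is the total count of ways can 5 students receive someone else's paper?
Using D(n) = (n-1)[D(n-1) + D(n-2)]:
D(5) = (5-1) × [D(4) + D(3)]
      = 4 × [9 + 2]
      = 4 × 11
      = 44
Final answer: 44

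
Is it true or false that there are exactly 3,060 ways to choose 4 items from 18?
True

Working:
C(18,4) = 3,060.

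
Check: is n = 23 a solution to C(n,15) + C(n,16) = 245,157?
No

Working:
C(23,15) + C(23,16) = 490,314 + 245,157 = 735,471, which does not equal 245,157.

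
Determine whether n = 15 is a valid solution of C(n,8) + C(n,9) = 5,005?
No

Reasoning: C(15,8) + C(15,9) = 6,435 + 5,005 = 11,440, which does not equal 5,005.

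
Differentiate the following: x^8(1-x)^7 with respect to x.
8x^7(1-x)^7 - 7x^8(1-x)^6

Explanation: Product rule: 8x^{7}(1-x)^{7} + x^8·(-7)(1-x)^{6}.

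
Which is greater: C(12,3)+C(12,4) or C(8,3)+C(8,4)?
First=715, Second=126.
Final answer: C(12,3)+C(12,4)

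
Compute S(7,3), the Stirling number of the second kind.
301

Reasoning: Using the Stirling recurrence: S(n,k) = k·S(n-1,k) + S(n-1,k-1)
S(7,3) = 3·S(6,3) + S(6,2)
         = 3·90 + 31
         = 270 + 31
         = 301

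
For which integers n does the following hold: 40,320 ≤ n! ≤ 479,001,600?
8, 9, 10, 11, 12

Solution: n! is strictly increasing; 8! = 40,320 and 12! = 479,001,600, so valid n = 8, 9, 10, 11, 12.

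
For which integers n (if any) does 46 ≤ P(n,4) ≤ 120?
5

Solution: P(4,4)=24; P(5,4)=120; P(6,4)=360. So valid n = 5.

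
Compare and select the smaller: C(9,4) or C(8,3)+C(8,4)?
Equal

Explanation: By Pascal's identity: C(9,4) = C(8,3)+C(8,4) = 126. Equal.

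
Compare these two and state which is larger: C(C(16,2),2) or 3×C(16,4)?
C(C(16,2),2)

Explanation: C(C(16,2),2)=7,140, 3×C(16,4)=5,460.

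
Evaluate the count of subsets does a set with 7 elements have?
Each element can be included or excluded: 2^7 = 128.

Answer: 128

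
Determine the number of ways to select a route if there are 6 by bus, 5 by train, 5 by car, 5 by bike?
21

Reasoning: By the addition principle: 6 + 5 + 5 + 5 = 21.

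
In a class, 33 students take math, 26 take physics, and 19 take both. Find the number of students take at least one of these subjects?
|A∪B| = |A|+|B|-|A∩B| = 33+26-19 = 40.
Final answer: 40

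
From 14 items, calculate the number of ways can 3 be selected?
C(14,3) = 14! / (3! × (14-3)!)
         = 14! / (3! × 11!)
         = 364
Final answer: 364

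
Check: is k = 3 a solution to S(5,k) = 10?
No
S(5,3) = 3·S(4,3) + S(4,2) = 3·6 + 7 = 25, which does not equal 10.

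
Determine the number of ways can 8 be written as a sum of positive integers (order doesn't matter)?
22

Reasoning: Pentagonal recurrence p(n) = p(n−1) + p(n−2) − p(n−5) − p(n−7) + …: p(8) = p(7) + p(6) − p(3) − p(1) = 15 + 11 − 3 − 1 = 22.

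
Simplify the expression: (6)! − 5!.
600

Explanation: (6)! − 5! = (6)·5! − 5! = (6−1)·5! = 5·5! = 600.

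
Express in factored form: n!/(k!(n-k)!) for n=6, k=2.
This is the binomial coefficient C(6,2) = 15.

Answer: C(6,2) = 15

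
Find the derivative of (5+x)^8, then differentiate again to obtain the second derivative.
56(5+x)^6

Solution: First derivative: 8(5+x)^{7}. Second derivative: 8·7·(5+x)^{6} = 56(5+x)^{6}.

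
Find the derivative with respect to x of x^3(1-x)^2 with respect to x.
Product rule: 3x^{2}(1-x)^{2} + x^3·(-2)(1-x)^{1}.
Final answer: 3x^2(1-x)^2 - 2x^3(1-x)^1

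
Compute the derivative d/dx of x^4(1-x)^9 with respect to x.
4x^3(1-x)^9 - 9x^4(1-x)^8
Product rule: 4x^{3}(1-x)^{9} + x^4·(-9)(1-x)^{8}.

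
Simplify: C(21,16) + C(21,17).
26,334

Working:
By Pascal's identity: C(22,17) = 26,334.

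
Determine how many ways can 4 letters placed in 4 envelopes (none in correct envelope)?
9

Using D(n) = (n-1)[D(n-1) + D(n-2)]:
D(4) = (4-1) × [D(3) + D(2)]
      = 3 × [2 + 1]
      = 3 × 3
      = 9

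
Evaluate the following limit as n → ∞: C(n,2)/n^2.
1/2

Working:
C(n,2) ≈ n^2/2! for large n. Limit = 1/2! = 1/2.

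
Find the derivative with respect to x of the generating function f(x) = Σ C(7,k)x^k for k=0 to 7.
Σ k·C(7,k)x^(k-1) for k=1 to 7

Working:
Term-by-term differentiation gives Σ k·C(7,k)x^{k-1} for k=1 to 7.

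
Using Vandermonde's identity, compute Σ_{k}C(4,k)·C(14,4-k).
3,060

Working:
= C(4+14,4) = C(18,4) = 3,060.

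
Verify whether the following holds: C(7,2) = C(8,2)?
LHS = C(7,2) = 21; RHS = C(8,2) = 28. 21 ≠ 28, so the statement does not hold.

Answer: False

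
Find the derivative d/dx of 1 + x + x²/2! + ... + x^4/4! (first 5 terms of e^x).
1 + x + x²/2! + ... + x^3/3!

Reasoning: Differentiating term by term gives the first 4 terms of e^x.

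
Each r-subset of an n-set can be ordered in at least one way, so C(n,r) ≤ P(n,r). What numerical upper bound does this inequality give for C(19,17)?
P(19,17) = 19·18·17·16·15·14·13·12·11·10·9·8·7·6·5·4·3 = 60,822,550,204,416,000, so C(19,17) ≤ 60,822,550,204,416,000. (The bound is loose by a factor of 17! = 355,687,428,096,000: C(19,17) = 60,822,550,204,416,000/355,687,428,096,000 = 171.)

Answer: 60,822,550,204,416,000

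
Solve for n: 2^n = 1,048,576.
1,048,576 = 1,024 × 1,024 = 2^10 × 2^10 = 2^20, so n = 20.

Answer: 20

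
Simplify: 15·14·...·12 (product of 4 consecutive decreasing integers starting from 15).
32,760

Reasoning: This is P(15,4) = 15!/(11)! = 32,760.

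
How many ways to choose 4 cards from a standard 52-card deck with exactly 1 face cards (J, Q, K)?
118,560

Solution: 12 face cards and 40 non-face cards: C(12,1) × C(40,3) = 12 × 9,880 = 118,560.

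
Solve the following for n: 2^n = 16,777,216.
24

Explanation: 16,777,216 = 1,024 × 1,024 × 16 = 2^10 × 2^10 × 2^4 = 2^24, so n = 24.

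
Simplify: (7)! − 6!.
4,320

Explanation: (7)! − 6! = (7)·6! − 6! = (7−1)·6! = 6·6! = 4,320.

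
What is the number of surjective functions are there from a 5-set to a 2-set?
30

Onto functions = 2! × S(5,2)
First compute S(5,2) via recurrence:
Using the Stirling recurrence: S(n,k) = k·S(n-1,k) + S(n-1,k-1)
S(5,2) = 2·S(4,2) + S(4,1)
         = 2·7 + 1
         = 14 + 1
         = 15
Then: 2 × 15 = 30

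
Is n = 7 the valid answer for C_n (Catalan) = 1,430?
No

Solution: C_7 = C(14,7)/(7+1) = 3,432/8 = 429, which does not equal 1,430.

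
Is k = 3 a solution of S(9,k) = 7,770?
No

S(9,3) = 3·S(8,3) + S(8,2) = 3·966 + 127 = 3,025, which does not equal 7,770.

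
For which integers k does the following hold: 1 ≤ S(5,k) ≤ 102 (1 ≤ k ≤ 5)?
1, 2, 3, 4, 5

Working:
S(5,1)=1; S(5,2)=15; S(5,3)=25; S(5,4)=10; S(5,5)=1. So valid k = 1, 2, 3, 4, 5.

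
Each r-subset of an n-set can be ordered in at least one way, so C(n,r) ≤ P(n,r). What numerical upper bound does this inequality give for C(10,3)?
720

Reasoning: P(10,3) = 10·9·8 = 720, so C(10,3) ≤ 720. (The bound is loose by a factor of 3! = 6: C(10,3) = 720/6 = 120.)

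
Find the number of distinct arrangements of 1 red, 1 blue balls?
2

Multinomial: 2!/(1! × 1!) = 2.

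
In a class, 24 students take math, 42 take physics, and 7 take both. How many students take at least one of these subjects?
59

|A∪B| = |A|+|B|-|A∩B| = 24+42-7 = 59.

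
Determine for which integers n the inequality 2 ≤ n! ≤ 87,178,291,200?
n! is strictly increasing; 2! = 2 and 14! = 87,178,291,200, so valid n = 2, 3, 4, 5, 6, 7, 8, 9, 10, 11, 12, 13, 14.
Final answer: 2, 3, 4, 5, 6, 7, 8, 9, 10, 11, 12, 13, 14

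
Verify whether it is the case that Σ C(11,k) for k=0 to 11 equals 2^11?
True

Reasoning: Binomial theorem: Σ C(11,k) = (1+1)^11 = 2^11 = 2,048; RHS 2^11 = 2,048.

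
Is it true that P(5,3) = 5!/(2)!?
Permutation formula P(n,k) = n!/(n-k)!: 5!/2! = 120/2 = 60 = P(5,3). The statement holds.
Final answer: True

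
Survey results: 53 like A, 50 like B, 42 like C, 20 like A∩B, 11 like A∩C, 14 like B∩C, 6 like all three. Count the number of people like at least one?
|A∪B∪C| = 53+50+42-20-11-14+6 = 106.
Final answer: 106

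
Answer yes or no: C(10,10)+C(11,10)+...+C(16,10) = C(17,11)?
Yes
Hockey stick identity gives Σ = C(17,11) = 12,376; RHS C(17,11) = 12,376.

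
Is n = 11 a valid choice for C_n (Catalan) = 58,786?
Yes

Explanation: C_11 = C(22,11)/(11+1) = 705,432/12 = 58,786, which equals 58,786.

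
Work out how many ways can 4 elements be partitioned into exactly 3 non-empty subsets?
6
This equals S(4,3), the Stirling number of the 2nd kind.
Using the Stirling recurrence: S(n,k) = k·S(n-1,k) + S(n-1,k-1)
S(4,3) = 3·S(3,3) + S(3,2)
         = 3·1 + 3
         = 3 + 3
         = 6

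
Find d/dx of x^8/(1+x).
(8x^7(1+x) - x^8)/(1+x)²

Working:
Quotient rule: [8x^{7}(1+x) - x^8]/(1+x)².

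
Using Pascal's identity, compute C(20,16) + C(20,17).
5,985

C(20,16) + C(20,17) = C(21,17) = 5,985.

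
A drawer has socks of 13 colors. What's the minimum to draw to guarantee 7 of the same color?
79

Solution: Worst case: 6 of each = 78. One more: 79.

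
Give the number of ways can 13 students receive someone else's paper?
2,290,792,932

Solution: Using D(n) = (n-1)[D(n-1) + D(n-2)]:
D(13) = (13-1) × [D(12) + D(11)]
      = 12 × [176214841 + 14684570]
      = 12 × 190899411
      = 2,290,792,932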